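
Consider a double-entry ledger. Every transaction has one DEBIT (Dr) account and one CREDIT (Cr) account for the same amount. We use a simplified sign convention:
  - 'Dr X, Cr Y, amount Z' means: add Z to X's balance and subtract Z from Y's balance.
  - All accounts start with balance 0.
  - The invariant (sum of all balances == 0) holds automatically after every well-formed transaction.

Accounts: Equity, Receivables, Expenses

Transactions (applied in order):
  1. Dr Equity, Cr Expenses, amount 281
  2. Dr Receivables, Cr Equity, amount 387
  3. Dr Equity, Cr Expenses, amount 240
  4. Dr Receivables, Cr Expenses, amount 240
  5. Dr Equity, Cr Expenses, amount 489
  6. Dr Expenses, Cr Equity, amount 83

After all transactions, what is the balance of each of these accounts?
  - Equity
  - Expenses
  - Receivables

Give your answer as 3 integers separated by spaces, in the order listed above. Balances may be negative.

After txn 1 (Dr Equity, Cr Expenses, amount 281): Equity=281 Expenses=-281
After txn 2 (Dr Receivables, Cr Equity, amount 387): Equity=-106 Expenses=-281 Receivables=387
After txn 3 (Dr Equity, Cr Expenses, amount 240): Equity=134 Expenses=-521 Receivables=387
After txn 4 (Dr Receivables, Cr Expenses, amount 240): Equity=134 Expenses=-761 Receivables=627
After txn 5 (Dr Equity, Cr Expenses, amount 489): Equity=623 Expenses=-1250 Receivables=627
After txn 6 (Dr Expenses, Cr Equity, amount 83): Equity=540 Expenses=-1167 Receivables=627

Answer: 540 -1167 627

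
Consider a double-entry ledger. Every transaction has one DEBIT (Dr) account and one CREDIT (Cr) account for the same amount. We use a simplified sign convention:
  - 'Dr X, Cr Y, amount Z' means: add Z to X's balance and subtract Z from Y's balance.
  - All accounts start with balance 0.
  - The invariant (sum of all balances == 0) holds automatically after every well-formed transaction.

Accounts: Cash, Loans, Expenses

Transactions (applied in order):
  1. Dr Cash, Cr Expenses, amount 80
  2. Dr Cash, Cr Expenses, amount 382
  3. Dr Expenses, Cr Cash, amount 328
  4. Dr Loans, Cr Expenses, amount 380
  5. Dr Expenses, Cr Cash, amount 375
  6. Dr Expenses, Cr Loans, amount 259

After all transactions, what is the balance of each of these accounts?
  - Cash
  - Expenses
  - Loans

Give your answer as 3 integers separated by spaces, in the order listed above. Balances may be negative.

Answer: -241 120 121

Derivation:
After txn 1 (Dr Cash, Cr Expenses, amount 80): Cash=80 Expenses=-80
After txn 2 (Dr Cash, Cr Expenses, amount 382): Cash=462 Expenses=-462
After txn 3 (Dr Expenses, Cr Cash, amount 328): Cash=134 Expenses=-134
After txn 4 (Dr Loans, Cr Expenses, amount 380): Cash=134 Expenses=-514 Loans=380
After txn 5 (Dr Expenses, Cr Cash, amount 375): Cash=-241 Expenses=-139 Loans=380
After txn 6 (Dr Expenses, Cr Loans, amount 259): Cash=-241 Expenses=120 Loans=121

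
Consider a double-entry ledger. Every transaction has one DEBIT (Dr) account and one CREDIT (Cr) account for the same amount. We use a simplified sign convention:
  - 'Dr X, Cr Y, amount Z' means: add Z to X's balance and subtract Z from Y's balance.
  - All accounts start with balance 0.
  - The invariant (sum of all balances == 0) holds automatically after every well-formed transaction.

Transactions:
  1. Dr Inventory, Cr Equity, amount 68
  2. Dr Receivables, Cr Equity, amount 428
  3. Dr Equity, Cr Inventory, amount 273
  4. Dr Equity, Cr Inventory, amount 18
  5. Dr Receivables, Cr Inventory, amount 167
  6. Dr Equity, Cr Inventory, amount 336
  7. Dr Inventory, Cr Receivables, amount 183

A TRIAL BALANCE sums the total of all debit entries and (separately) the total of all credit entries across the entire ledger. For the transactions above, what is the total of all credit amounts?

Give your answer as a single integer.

Answer: 1473

Derivation:
Txn 1: credit+=68
Txn 2: credit+=428
Txn 3: credit+=273
Txn 4: credit+=18
Txn 5: credit+=167
Txn 6: credit+=336
Txn 7: credit+=183
Total credits = 1473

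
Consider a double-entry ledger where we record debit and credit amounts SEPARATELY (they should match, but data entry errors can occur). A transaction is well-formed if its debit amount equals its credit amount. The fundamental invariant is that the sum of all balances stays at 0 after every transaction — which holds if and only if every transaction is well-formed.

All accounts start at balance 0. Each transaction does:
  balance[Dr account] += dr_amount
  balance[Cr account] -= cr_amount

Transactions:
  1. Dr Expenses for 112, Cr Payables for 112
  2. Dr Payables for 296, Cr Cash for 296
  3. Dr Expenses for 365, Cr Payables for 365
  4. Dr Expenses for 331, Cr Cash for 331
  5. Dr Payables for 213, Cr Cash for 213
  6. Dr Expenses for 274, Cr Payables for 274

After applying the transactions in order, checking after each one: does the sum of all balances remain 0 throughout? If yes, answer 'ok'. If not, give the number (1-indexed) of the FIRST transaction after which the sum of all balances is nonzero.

Answer: ok

Derivation:
After txn 1: dr=112 cr=112 sum_balances=0
After txn 2: dr=296 cr=296 sum_balances=0
After txn 3: dr=365 cr=365 sum_balances=0
After txn 4: dr=331 cr=331 sum_balances=0
After txn 5: dr=213 cr=213 sum_balances=0
After txn 6: dr=274 cr=274 sum_balances=0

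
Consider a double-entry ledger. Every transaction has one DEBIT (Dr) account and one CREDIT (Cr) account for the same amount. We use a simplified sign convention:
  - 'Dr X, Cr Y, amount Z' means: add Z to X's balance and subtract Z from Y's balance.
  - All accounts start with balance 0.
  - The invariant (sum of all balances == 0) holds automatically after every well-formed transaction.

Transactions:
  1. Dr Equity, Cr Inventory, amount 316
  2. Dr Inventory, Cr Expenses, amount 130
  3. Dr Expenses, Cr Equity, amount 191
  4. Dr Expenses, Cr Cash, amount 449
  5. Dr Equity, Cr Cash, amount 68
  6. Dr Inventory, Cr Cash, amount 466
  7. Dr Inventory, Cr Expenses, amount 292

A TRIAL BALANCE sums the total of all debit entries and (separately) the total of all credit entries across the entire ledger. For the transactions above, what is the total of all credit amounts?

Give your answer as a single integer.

Answer: 1912

Derivation:
Txn 1: credit+=316
Txn 2: credit+=130
Txn 3: credit+=191
Txn 4: credit+=449
Txn 5: credit+=68
Txn 6: credit+=466
Txn 7: credit+=292
Total credits = 1912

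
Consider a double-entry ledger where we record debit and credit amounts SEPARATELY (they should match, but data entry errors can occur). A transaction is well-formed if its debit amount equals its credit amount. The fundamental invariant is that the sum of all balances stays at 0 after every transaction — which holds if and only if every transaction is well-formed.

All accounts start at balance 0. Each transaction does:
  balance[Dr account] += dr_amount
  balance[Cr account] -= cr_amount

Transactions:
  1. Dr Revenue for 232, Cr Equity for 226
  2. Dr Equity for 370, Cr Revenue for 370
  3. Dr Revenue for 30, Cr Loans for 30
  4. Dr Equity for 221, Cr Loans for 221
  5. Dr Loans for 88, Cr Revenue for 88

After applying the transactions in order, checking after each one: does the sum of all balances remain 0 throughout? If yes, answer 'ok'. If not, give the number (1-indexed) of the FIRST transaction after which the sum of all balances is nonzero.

Answer: 1

Derivation:
After txn 1: dr=232 cr=226 sum_balances=6
After txn 2: dr=370 cr=370 sum_balances=6
After txn 3: dr=30 cr=30 sum_balances=6
After txn 4: dr=221 cr=221 sum_balances=6
After txn 5: dr=88 cr=88 sum_balances=6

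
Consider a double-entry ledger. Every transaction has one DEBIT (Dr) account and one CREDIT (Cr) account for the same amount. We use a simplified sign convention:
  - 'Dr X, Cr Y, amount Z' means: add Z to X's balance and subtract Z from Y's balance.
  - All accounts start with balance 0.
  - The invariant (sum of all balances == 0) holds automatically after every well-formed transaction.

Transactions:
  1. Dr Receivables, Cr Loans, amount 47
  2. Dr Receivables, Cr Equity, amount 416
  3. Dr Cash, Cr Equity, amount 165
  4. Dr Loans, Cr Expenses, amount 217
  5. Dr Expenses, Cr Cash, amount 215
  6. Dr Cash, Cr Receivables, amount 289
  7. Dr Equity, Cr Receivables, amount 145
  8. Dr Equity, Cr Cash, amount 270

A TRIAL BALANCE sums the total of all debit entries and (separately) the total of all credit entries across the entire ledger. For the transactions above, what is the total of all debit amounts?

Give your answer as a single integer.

Answer: 1764

Derivation:
Txn 1: debit+=47
Txn 2: debit+=416
Txn 3: debit+=165
Txn 4: debit+=217
Txn 5: debit+=215
Txn 6: debit+=289
Txn 7: debit+=145
Txn 8: debit+=270
Total debits = 1764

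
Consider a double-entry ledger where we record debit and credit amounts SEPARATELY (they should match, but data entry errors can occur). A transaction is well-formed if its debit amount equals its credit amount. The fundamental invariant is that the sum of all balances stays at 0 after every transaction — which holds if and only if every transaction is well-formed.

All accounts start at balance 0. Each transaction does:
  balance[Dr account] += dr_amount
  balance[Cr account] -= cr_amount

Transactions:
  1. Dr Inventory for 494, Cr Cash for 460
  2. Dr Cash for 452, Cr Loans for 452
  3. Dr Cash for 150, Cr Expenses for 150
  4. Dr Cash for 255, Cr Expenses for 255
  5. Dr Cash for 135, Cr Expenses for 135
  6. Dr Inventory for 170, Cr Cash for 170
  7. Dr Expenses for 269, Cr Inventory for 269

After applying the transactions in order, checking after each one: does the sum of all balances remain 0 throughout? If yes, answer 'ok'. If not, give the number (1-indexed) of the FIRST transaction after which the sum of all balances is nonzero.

Answer: 1

Derivation:
After txn 1: dr=494 cr=460 sum_balances=34
After txn 2: dr=452 cr=452 sum_balances=34
After txn 3: dr=150 cr=150 sum_balances=34
After txn 4: dr=255 cr=255 sum_balances=34
After txn 5: dr=135 cr=135 sum_balances=34
After txn 6: dr=170 cr=170 sum_balances=34
After txn 7: dr=269 cr=269 sum_balances=34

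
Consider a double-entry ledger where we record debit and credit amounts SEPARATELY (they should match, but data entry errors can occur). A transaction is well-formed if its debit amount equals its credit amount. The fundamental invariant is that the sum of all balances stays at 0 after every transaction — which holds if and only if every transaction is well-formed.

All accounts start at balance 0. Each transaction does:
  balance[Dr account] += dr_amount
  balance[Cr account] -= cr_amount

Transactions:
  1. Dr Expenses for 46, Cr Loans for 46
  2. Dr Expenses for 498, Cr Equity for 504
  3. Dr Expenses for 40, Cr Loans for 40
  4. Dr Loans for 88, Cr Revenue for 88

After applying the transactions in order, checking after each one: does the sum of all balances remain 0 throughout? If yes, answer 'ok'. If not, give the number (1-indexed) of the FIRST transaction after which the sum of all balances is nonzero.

Answer: 2

Derivation:
After txn 1: dr=46 cr=46 sum_balances=0
After txn 2: dr=498 cr=504 sum_balances=-6
After txn 3: dr=40 cr=40 sum_balances=-6
After txn 4: dr=88 cr=88 sum_balances=-6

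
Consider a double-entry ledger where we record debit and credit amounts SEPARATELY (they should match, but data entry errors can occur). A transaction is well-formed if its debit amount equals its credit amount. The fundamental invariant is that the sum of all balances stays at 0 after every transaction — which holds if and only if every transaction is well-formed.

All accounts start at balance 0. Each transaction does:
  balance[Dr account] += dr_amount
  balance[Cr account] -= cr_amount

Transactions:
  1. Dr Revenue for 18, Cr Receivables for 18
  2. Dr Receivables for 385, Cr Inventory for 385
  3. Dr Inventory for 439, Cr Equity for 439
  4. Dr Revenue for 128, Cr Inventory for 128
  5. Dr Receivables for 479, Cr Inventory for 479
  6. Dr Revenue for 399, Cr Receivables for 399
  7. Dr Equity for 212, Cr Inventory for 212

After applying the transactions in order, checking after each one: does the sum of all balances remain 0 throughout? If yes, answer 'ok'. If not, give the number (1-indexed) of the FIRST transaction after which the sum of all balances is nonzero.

Answer: ok

Derivation:
After txn 1: dr=18 cr=18 sum_balances=0
After txn 2: dr=385 cr=385 sum_balances=0
After txn 3: dr=439 cr=439 sum_balances=0
After txn 4: dr=128 cr=128 sum_balances=0
After txn 5: dr=479 cr=479 sum_balances=0
After txn 6: dr=399 cr=399 sum_balances=0
After txn 7: dr=212 cr=212 sum_balances=0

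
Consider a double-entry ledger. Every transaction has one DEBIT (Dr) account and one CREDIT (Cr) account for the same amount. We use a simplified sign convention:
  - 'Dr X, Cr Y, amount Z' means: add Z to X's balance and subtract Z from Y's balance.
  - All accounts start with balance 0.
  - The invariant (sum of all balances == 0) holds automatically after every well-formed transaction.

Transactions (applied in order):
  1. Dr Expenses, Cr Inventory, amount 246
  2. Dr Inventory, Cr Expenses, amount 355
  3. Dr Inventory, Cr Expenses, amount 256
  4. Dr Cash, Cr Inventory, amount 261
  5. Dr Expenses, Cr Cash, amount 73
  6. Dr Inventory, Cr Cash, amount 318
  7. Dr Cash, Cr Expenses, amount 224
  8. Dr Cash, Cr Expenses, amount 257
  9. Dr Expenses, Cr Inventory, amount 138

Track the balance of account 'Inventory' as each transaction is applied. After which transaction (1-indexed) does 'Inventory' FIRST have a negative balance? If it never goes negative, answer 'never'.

After txn 1: Inventory=-246

Answer: 1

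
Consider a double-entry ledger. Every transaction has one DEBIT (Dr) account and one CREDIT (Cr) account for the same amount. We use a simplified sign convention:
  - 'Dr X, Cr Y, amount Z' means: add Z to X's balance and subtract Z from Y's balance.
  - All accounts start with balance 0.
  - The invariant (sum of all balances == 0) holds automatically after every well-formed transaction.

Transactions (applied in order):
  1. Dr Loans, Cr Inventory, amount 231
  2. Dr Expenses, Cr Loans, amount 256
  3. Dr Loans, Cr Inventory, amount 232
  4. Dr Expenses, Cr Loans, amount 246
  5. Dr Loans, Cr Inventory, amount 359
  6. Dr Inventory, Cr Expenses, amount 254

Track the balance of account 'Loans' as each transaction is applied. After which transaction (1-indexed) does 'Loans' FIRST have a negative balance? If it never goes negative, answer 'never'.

After txn 1: Loans=231
After txn 2: Loans=-25

Answer: 2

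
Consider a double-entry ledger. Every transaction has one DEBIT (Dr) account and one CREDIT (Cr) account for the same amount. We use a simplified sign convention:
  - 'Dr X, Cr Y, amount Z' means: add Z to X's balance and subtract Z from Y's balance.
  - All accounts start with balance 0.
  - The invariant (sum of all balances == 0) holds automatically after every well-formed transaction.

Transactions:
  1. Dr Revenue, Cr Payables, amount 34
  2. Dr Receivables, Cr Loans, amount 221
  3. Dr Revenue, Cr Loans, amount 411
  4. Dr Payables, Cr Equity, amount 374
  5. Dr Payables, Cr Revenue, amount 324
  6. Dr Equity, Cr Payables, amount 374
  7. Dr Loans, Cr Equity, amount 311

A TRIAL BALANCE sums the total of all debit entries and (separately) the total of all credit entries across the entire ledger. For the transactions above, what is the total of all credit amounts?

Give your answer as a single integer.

Answer: 2049

Derivation:
Txn 1: credit+=34
Txn 2: credit+=221
Txn 3: credit+=411
Txn 4: credit+=374
Txn 5: credit+=324
Txn 6: credit+=374
Txn 7: credit+=311
Total credits = 2049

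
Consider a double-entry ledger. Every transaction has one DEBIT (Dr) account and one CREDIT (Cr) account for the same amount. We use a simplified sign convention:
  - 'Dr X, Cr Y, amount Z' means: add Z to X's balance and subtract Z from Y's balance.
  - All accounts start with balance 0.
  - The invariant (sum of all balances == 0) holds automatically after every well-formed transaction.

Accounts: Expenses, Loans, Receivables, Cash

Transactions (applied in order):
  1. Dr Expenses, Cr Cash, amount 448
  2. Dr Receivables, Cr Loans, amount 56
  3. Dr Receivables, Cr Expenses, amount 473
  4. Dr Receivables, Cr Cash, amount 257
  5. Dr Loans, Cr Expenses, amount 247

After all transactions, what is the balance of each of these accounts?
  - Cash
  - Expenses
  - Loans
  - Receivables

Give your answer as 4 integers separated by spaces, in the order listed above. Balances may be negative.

After txn 1 (Dr Expenses, Cr Cash, amount 448): Cash=-448 Expenses=448
After txn 2 (Dr Receivables, Cr Loans, amount 56): Cash=-448 Expenses=448 Loans=-56 Receivables=56
After txn 3 (Dr Receivables, Cr Expenses, amount 473): Cash=-448 Expenses=-25 Loans=-56 Receivables=529
After txn 4 (Dr Receivables, Cr Cash, amount 257): Cash=-705 Expenses=-25 Loans=-56 Receivables=786
After txn 5 (Dr Loans, Cr Expenses, amount 247): Cash=-705 Expenses=-272 Loans=191 Receivables=786

Answer: -705 -272 191 786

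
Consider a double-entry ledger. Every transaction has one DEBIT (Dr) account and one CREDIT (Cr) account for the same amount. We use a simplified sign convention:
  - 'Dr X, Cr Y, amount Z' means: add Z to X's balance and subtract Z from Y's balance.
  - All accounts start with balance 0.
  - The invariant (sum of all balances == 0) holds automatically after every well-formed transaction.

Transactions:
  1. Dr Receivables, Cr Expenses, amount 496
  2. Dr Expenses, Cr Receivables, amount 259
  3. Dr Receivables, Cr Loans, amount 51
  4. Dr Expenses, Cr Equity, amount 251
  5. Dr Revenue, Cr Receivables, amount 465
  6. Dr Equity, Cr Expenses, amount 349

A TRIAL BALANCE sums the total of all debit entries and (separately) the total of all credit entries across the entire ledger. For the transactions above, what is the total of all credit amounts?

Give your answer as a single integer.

Txn 1: credit+=496
Txn 2: credit+=259
Txn 3: credit+=51
Txn 4: credit+=251
Txn 5: credit+=465
Txn 6: credit+=349
Total credits = 1871

Answer: 1871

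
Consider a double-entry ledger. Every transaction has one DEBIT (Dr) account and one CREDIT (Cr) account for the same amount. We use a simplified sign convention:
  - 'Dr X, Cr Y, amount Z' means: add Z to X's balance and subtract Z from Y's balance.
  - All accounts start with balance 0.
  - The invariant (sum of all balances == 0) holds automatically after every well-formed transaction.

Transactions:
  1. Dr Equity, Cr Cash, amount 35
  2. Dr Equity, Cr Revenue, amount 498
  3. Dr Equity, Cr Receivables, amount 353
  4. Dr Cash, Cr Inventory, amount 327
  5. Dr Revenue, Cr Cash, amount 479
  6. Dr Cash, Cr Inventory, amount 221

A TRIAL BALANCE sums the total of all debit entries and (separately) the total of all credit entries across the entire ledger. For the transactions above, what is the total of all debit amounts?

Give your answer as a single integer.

Txn 1: debit+=35
Txn 2: debit+=498
Txn 3: debit+=353
Txn 4: debit+=327
Txn 5: debit+=479
Txn 6: debit+=221
Total debits = 1913

Answer: 1913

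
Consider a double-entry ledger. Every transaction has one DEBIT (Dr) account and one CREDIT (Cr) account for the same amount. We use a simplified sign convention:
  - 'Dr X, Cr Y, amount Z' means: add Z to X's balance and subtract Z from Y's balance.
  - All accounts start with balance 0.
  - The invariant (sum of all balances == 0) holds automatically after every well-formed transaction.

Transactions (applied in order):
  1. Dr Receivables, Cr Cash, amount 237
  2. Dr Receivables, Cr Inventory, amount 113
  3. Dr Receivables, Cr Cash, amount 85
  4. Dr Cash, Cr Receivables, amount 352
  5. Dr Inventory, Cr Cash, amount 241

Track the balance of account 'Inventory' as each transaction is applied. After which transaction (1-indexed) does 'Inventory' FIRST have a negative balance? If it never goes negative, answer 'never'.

After txn 1: Inventory=0
After txn 2: Inventory=-113

Answer: 2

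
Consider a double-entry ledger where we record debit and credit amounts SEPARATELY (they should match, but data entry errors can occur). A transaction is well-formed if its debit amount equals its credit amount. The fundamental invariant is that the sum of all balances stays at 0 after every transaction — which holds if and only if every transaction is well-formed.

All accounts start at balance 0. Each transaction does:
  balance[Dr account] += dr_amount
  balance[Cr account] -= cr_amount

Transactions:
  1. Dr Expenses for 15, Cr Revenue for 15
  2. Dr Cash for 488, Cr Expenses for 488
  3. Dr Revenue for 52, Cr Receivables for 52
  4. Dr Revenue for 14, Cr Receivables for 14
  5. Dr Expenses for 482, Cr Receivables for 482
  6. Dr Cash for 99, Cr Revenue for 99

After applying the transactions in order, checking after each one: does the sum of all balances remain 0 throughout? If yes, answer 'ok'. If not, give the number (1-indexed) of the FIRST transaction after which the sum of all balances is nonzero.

After txn 1: dr=15 cr=15 sum_balances=0
After txn 2: dr=488 cr=488 sum_balances=0
After txn 3: dr=52 cr=52 sum_balances=0
After txn 4: dr=14 cr=14 sum_balances=0
After txn 5: dr=482 cr=482 sum_balances=0
After txn 6: dr=99 cr=99 sum_balances=0

Answer: ok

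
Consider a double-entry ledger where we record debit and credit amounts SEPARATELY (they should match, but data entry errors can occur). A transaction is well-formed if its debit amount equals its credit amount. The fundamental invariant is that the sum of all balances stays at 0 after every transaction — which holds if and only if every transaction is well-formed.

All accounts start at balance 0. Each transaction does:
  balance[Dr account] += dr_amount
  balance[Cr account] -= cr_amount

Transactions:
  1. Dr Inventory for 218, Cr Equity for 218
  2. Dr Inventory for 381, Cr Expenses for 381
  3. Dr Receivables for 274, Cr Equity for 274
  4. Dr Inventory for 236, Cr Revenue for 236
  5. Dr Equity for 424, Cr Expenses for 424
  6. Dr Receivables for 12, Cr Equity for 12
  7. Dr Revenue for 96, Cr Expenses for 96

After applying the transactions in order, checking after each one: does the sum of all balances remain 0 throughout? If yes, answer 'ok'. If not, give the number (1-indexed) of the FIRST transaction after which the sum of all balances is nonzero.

Answer: ok

Derivation:
After txn 1: dr=218 cr=218 sum_balances=0
After txn 2: dr=381 cr=381 sum_balances=0
After txn 3: dr=274 cr=274 sum_balances=0
After txn 4: dr=236 cr=236 sum_balances=0
After txn 5: dr=424 cr=424 sum_balances=0
After txn 6: dr=12 cr=12 sum_balances=0
After txn 7: dr=96 cr=96 sum_balances=0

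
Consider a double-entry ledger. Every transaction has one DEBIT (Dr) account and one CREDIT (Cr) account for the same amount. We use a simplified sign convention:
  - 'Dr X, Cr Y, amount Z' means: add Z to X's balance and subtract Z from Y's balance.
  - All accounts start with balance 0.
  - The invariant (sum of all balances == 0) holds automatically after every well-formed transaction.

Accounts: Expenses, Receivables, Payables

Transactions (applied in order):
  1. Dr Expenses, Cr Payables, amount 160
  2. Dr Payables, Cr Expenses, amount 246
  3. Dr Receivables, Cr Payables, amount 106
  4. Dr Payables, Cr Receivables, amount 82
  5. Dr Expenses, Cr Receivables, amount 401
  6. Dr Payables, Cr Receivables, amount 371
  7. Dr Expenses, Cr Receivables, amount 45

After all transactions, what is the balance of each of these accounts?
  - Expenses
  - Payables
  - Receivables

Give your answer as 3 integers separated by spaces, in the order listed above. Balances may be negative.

Answer: 360 433 -793

Derivation:
After txn 1 (Dr Expenses, Cr Payables, amount 160): Expenses=160 Payables=-160
After txn 2 (Dr Payables, Cr Expenses, amount 246): Expenses=-86 Payables=86
After txn 3 (Dr Receivables, Cr Payables, amount 106): Expenses=-86 Payables=-20 Receivables=106
After txn 4 (Dr Payables, Cr Receivables, amount 82): Expenses=-86 Payables=62 Receivables=24
After txn 5 (Dr Expenses, Cr Receivables, amount 401): Expenses=315 Payables=62 Receivables=-377
After txn 6 (Dr Payables, Cr Receivables, amount 371): Expenses=315 Payables=433 Receivables=-748
After txn 7 (Dr Expenses, Cr Receivables, amount 45): Expenses=360 Payables=433 Receivables=-793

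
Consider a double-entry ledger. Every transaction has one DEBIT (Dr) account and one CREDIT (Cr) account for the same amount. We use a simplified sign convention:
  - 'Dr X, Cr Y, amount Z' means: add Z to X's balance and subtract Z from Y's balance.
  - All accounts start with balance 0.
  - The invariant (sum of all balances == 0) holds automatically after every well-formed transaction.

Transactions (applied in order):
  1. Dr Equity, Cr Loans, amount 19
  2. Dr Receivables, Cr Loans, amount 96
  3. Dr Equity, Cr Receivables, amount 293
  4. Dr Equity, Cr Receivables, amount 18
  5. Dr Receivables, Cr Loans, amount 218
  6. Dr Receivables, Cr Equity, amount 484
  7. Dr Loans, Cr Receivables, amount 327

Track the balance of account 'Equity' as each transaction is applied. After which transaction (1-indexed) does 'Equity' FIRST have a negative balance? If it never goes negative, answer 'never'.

After txn 1: Equity=19
After txn 2: Equity=19
After txn 3: Equity=312
After txn 4: Equity=330
After txn 5: Equity=330
After txn 6: Equity=-154

Answer: 6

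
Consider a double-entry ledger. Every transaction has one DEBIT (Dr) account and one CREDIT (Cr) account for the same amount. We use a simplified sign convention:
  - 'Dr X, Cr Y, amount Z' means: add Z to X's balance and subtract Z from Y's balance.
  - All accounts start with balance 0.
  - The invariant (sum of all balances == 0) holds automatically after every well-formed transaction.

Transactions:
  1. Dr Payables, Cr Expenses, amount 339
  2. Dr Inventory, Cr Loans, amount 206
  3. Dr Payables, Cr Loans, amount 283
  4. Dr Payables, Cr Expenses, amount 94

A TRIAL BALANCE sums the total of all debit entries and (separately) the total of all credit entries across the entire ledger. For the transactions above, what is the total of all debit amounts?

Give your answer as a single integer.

Answer: 922

Derivation:
Txn 1: debit+=339
Txn 2: debit+=206
Txn 3: debit+=283
Txn 4: debit+=94
Total debits = 922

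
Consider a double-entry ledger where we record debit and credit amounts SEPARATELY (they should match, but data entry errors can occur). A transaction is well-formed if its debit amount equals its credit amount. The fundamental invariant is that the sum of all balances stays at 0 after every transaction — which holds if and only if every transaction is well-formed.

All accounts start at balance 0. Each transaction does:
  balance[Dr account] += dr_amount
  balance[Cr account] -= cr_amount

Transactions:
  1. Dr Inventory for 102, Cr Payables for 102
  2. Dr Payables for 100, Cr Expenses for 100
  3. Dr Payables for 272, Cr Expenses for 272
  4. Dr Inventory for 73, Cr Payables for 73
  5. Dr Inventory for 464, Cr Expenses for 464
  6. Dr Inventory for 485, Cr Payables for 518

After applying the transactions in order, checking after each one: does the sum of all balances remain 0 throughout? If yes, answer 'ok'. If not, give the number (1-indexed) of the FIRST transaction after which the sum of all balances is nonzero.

After txn 1: dr=102 cr=102 sum_balances=0
After txn 2: dr=100 cr=100 sum_balances=0
After txn 3: dr=272 cr=272 sum_balances=0
After txn 4: dr=73 cr=73 sum_balances=0
After txn 5: dr=464 cr=464 sum_balances=0
After txn 6: dr=485 cr=518 sum_balances=-33

Answer: 6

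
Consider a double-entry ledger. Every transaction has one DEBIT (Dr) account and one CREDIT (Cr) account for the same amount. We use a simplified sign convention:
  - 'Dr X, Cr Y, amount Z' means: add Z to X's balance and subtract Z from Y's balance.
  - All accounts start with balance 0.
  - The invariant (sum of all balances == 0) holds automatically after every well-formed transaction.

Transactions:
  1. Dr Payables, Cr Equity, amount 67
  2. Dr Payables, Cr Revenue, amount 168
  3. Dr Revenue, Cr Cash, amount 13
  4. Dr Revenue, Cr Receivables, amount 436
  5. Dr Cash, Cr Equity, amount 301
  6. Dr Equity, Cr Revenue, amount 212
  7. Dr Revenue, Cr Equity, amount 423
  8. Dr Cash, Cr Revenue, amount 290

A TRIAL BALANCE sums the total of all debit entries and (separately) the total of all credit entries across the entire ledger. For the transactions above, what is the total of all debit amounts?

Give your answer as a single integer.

Txn 1: debit+=67
Txn 2: debit+=168
Txn 3: debit+=13
Txn 4: debit+=436
Txn 5: debit+=301
Txn 6: debit+=212
Txn 7: debit+=423
Txn 8: debit+=290
Total debits = 1910

Answer: 1910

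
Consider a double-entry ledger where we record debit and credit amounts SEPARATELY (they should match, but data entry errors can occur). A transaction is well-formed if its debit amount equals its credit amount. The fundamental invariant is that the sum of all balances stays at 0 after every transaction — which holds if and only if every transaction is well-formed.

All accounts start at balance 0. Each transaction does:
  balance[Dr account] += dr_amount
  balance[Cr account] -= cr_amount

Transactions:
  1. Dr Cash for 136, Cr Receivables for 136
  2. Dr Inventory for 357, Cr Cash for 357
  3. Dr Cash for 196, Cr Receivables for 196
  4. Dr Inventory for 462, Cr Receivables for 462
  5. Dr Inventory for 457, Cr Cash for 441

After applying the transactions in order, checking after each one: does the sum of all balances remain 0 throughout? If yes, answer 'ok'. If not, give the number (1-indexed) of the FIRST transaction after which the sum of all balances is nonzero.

After txn 1: dr=136 cr=136 sum_balances=0
After txn 2: dr=357 cr=357 sum_balances=0
After txn 3: dr=196 cr=196 sum_balances=0
After txn 4: dr=462 cr=462 sum_balances=0
After txn 5: dr=457 cr=441 sum_balances=16

Answer: 5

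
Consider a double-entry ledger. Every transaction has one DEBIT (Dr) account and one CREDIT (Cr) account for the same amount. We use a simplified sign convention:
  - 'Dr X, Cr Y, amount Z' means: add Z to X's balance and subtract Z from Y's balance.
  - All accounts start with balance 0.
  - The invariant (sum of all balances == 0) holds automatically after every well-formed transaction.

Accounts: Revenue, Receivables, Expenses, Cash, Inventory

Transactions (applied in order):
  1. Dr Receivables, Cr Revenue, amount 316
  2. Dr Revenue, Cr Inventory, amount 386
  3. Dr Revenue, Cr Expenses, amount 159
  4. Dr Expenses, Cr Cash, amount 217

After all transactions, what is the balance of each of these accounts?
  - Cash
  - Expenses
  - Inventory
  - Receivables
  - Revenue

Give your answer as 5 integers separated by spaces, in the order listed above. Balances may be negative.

Answer: -217 58 -386 316 229

Derivation:
After txn 1 (Dr Receivables, Cr Revenue, amount 316): Receivables=316 Revenue=-316
After txn 2 (Dr Revenue, Cr Inventory, amount 386): Inventory=-386 Receivables=316 Revenue=70
After txn 3 (Dr Revenue, Cr Expenses, amount 159): Expenses=-159 Inventory=-386 Receivables=316 Revenue=229
After txn 4 (Dr Expenses, Cr Cash, amount 217): Cash=-217 Expenses=58 Inventory=-386 Receivables=316 Revenue=229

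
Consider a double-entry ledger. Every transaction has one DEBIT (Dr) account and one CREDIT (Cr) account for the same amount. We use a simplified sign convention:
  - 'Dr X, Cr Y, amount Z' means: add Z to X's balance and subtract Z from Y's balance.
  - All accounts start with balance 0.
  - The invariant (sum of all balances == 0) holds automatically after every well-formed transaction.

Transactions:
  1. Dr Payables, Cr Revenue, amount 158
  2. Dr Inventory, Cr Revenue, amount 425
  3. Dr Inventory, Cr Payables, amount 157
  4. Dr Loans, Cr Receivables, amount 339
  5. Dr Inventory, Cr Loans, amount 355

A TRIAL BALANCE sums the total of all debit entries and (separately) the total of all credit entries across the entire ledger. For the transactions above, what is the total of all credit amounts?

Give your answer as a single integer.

Txn 1: credit+=158
Txn 2: credit+=425
Txn 3: credit+=157
Txn 4: credit+=339
Txn 5: credit+=355
Total credits = 1434

Answer: 1434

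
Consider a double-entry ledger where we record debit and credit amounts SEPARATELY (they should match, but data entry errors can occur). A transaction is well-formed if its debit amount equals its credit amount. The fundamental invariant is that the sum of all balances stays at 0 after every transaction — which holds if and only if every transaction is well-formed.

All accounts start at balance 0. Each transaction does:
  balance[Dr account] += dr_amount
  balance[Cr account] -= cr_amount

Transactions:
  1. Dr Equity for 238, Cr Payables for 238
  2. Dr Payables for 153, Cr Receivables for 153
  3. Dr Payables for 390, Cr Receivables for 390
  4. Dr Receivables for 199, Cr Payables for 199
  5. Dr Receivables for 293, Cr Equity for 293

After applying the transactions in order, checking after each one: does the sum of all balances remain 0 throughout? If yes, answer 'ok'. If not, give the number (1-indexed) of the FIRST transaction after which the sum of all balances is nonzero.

Answer: ok

Derivation:
After txn 1: dr=238 cr=238 sum_balances=0
After txn 2: dr=153 cr=153 sum_balances=0
After txn 3: dr=390 cr=390 sum_balances=0
After txn 4: dr=199 cr=199 sum_balances=0
After txn 5: dr=293 cr=293 sum_balances=0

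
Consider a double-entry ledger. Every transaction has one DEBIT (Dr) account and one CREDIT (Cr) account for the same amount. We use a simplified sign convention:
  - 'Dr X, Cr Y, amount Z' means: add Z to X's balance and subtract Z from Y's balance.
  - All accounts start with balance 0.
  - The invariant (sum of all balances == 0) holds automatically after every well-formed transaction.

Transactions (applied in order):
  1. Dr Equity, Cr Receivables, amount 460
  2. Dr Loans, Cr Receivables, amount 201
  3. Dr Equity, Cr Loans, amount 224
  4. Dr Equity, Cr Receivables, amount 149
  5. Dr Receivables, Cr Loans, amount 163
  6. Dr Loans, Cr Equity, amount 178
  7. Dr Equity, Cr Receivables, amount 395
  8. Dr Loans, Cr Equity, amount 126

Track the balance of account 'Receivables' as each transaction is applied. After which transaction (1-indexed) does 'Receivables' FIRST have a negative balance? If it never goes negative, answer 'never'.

After txn 1: Receivables=-460

Answer: 1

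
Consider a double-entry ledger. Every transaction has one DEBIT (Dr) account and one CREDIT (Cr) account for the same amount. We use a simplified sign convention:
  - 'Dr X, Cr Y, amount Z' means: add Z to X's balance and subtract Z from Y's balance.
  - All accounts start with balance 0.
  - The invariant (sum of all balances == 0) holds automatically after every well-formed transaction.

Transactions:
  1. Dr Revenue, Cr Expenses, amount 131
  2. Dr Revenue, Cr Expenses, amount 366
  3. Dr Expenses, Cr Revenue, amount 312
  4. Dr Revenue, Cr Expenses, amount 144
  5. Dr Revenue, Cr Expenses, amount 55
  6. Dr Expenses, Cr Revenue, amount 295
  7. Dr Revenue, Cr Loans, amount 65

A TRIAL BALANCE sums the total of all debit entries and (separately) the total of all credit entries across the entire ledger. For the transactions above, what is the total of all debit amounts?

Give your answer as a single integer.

Txn 1: debit+=131
Txn 2: debit+=366
Txn 3: debit+=312
Txn 4: debit+=144
Txn 5: debit+=55
Txn 6: debit+=295
Txn 7: debit+=65
Total debits = 1368

Answer: 1368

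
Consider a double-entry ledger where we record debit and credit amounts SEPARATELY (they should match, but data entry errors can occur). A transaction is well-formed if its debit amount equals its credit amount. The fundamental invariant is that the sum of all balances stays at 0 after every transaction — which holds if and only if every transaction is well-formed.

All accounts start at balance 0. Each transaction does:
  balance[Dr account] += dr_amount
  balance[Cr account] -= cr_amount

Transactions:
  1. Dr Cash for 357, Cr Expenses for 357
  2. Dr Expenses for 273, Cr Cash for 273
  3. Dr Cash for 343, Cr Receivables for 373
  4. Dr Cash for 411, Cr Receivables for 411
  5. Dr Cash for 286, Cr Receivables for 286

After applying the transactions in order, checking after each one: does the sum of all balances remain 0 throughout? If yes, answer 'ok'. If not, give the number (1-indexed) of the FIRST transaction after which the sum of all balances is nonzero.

After txn 1: dr=357 cr=357 sum_balances=0
After txn 2: dr=273 cr=273 sum_balances=0
After txn 3: dr=343 cr=373 sum_balances=-30
After txn 4: dr=411 cr=411 sum_balances=-30
After txn 5: dr=286 cr=286 sum_balances=-30

Answer: 3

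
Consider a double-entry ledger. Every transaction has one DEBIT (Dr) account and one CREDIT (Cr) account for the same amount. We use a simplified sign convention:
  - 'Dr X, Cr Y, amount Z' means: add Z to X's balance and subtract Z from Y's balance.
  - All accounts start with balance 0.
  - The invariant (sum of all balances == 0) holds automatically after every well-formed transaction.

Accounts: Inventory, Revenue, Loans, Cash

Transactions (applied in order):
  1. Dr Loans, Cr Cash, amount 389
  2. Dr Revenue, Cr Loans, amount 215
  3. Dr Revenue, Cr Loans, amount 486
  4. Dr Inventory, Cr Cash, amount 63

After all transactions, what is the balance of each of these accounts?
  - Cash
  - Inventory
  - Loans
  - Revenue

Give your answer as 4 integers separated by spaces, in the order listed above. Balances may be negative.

Answer: -452 63 -312 701

Derivation:
After txn 1 (Dr Loans, Cr Cash, amount 389): Cash=-389 Loans=389
After txn 2 (Dr Revenue, Cr Loans, amount 215): Cash=-389 Loans=174 Revenue=215
After txn 3 (Dr Revenue, Cr Loans, amount 486): Cash=-389 Loans=-312 Revenue=701
After txn 4 (Dr Inventory, Cr Cash, amount 63): Cash=-452 Inventory=63 Loans=-312 Revenue=701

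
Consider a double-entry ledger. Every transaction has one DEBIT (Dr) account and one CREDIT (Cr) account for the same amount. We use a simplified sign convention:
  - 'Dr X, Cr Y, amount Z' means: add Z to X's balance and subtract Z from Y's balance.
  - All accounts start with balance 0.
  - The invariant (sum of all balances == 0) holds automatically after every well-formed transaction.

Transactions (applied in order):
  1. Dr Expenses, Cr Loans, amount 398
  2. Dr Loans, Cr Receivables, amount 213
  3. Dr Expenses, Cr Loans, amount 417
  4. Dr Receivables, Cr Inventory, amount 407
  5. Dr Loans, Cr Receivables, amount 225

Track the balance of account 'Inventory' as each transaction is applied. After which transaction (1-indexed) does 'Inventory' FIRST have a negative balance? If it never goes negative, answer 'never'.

Answer: 4

Derivation:
After txn 1: Inventory=0
After txn 2: Inventory=0
After txn 3: Inventory=0
After txn 4: Inventory=-407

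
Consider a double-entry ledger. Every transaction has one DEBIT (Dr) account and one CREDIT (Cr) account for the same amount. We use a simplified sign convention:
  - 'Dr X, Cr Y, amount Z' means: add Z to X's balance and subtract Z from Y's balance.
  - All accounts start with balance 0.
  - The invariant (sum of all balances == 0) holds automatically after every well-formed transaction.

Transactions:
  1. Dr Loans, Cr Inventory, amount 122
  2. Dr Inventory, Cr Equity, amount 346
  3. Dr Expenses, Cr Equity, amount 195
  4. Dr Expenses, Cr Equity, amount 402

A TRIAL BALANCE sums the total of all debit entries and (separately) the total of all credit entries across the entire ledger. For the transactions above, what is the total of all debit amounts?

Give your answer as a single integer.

Txn 1: debit+=122
Txn 2: debit+=346
Txn 3: debit+=195
Txn 4: debit+=402
Total debits = 1065

Answer: 1065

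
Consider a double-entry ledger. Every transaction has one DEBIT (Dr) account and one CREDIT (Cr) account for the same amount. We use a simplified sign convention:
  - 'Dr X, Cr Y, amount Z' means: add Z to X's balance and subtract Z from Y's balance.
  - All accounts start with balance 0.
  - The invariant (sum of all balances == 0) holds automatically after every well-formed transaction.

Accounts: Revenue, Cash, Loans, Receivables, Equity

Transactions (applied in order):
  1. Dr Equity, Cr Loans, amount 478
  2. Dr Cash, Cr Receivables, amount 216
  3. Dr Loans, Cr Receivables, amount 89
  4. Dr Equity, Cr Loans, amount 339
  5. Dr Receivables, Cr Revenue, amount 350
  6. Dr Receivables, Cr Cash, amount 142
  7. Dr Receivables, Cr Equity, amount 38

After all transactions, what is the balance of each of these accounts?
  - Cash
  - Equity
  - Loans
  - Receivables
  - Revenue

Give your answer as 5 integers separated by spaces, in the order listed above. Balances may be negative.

After txn 1 (Dr Equity, Cr Loans, amount 478): Equity=478 Loans=-478
After txn 2 (Dr Cash, Cr Receivables, amount 216): Cash=216 Equity=478 Loans=-478 Receivables=-216
After txn 3 (Dr Loans, Cr Receivables, amount 89): Cash=216 Equity=478 Loans=-389 Receivables=-305
After txn 4 (Dr Equity, Cr Loans, amount 339): Cash=216 Equity=817 Loans=-728 Receivables=-305
After txn 5 (Dr Receivables, Cr Revenue, amount 350): Cash=216 Equity=817 Loans=-728 Receivables=45 Revenue=-350
After txn 6 (Dr Receivables, Cr Cash, amount 142): Cash=74 Equity=817 Loans=-728 Receivables=187 Revenue=-350
After txn 7 (Dr Receivables, Cr Equity, amount 38): Cash=74 Equity=779 Loans=-728 Receivables=225 Revenue=-350

Answer: 74 779 -728 225 -350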